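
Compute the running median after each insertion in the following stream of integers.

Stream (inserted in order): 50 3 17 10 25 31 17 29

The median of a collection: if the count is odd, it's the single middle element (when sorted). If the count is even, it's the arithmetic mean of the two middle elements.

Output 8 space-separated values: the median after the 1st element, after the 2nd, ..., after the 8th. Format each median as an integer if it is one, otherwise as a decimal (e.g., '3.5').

Answer: 50 26.5 17 13.5 17 21 17 21

Derivation:
Step 1: insert 50 -> lo=[50] (size 1, max 50) hi=[] (size 0) -> median=50
Step 2: insert 3 -> lo=[3] (size 1, max 3) hi=[50] (size 1, min 50) -> median=26.5
Step 3: insert 17 -> lo=[3, 17] (size 2, max 17) hi=[50] (size 1, min 50) -> median=17
Step 4: insert 10 -> lo=[3, 10] (size 2, max 10) hi=[17, 50] (size 2, min 17) -> median=13.5
Step 5: insert 25 -> lo=[3, 10, 17] (size 3, max 17) hi=[25, 50] (size 2, min 25) -> median=17
Step 6: insert 31 -> lo=[3, 10, 17] (size 3, max 17) hi=[25, 31, 50] (size 3, min 25) -> median=21
Step 7: insert 17 -> lo=[3, 10, 17, 17] (size 4, max 17) hi=[25, 31, 50] (size 3, min 25) -> median=17
Step 8: insert 29 -> lo=[3, 10, 17, 17] (size 4, max 17) hi=[25, 29, 31, 50] (size 4, min 25) -> median=21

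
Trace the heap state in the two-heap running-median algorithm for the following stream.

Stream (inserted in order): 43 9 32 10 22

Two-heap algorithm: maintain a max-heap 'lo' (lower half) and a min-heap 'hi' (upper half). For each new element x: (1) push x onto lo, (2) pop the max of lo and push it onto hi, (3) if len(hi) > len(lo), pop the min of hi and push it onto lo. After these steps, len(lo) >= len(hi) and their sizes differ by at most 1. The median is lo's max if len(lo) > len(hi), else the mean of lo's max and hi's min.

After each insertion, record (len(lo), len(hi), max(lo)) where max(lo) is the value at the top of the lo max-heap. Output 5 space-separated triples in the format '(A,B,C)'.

Answer: (1,0,43) (1,1,9) (2,1,32) (2,2,10) (3,2,22)

Derivation:
Step 1: insert 43 -> lo=[43] hi=[] -> (len(lo)=1, len(hi)=0, max(lo)=43)
Step 2: insert 9 -> lo=[9] hi=[43] -> (len(lo)=1, len(hi)=1, max(lo)=9)
Step 3: insert 32 -> lo=[9, 32] hi=[43] -> (len(lo)=2, len(hi)=1, max(lo)=32)
Step 4: insert 10 -> lo=[9, 10] hi=[32, 43] -> (len(lo)=2, len(hi)=2, max(lo)=10)
Step 5: insert 22 -> lo=[9, 10, 22] hi=[32, 43] -> (len(lo)=3, len(hi)=2, max(lo)=22)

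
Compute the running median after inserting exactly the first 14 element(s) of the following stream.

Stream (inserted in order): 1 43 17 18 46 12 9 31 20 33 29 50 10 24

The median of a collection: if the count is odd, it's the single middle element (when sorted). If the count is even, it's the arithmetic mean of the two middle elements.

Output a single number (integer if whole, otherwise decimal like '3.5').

Step 1: insert 1 -> lo=[1] (size 1, max 1) hi=[] (size 0) -> median=1
Step 2: insert 43 -> lo=[1] (size 1, max 1) hi=[43] (size 1, min 43) -> median=22
Step 3: insert 17 -> lo=[1, 17] (size 2, max 17) hi=[43] (size 1, min 43) -> median=17
Step 4: insert 18 -> lo=[1, 17] (size 2, max 17) hi=[18, 43] (size 2, min 18) -> median=17.5
Step 5: insert 46 -> lo=[1, 17, 18] (size 3, max 18) hi=[43, 46] (size 2, min 43) -> median=18
Step 6: insert 12 -> lo=[1, 12, 17] (size 3, max 17) hi=[18, 43, 46] (size 3, min 18) -> median=17.5
Step 7: insert 9 -> lo=[1, 9, 12, 17] (size 4, max 17) hi=[18, 43, 46] (size 3, min 18) -> median=17
Step 8: insert 31 -> lo=[1, 9, 12, 17] (size 4, max 17) hi=[18, 31, 43, 46] (size 4, min 18) -> median=17.5
Step 9: insert 20 -> lo=[1, 9, 12, 17, 18] (size 5, max 18) hi=[20, 31, 43, 46] (size 4, min 20) -> median=18
Step 10: insert 33 -> lo=[1, 9, 12, 17, 18] (size 5, max 18) hi=[20, 31, 33, 43, 46] (size 5, min 20) -> median=19
Step 11: insert 29 -> lo=[1, 9, 12, 17, 18, 20] (size 6, max 20) hi=[29, 31, 33, 43, 46] (size 5, min 29) -> median=20
Step 12: insert 50 -> lo=[1, 9, 12, 17, 18, 20] (size 6, max 20) hi=[29, 31, 33, 43, 46, 50] (size 6, min 29) -> median=24.5
Step 13: insert 10 -> lo=[1, 9, 10, 12, 17, 18, 20] (size 7, max 20) hi=[29, 31, 33, 43, 46, 50] (size 6, min 29) -> median=20
Step 14: insert 24 -> lo=[1, 9, 10, 12, 17, 18, 20] (size 7, max 20) hi=[24, 29, 31, 33, 43, 46, 50] (size 7, min 24) -> median=22

Answer: 22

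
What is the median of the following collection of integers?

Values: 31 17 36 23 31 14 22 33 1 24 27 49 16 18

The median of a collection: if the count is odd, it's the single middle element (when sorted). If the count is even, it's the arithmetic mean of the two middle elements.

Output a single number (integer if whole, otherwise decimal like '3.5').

Step 1: insert 31 -> lo=[31] (size 1, max 31) hi=[] (size 0) -> median=31
Step 2: insert 17 -> lo=[17] (size 1, max 17) hi=[31] (size 1, min 31) -> median=24
Step 3: insert 36 -> lo=[17, 31] (size 2, max 31) hi=[36] (size 1, min 36) -> median=31
Step 4: insert 23 -> lo=[17, 23] (size 2, max 23) hi=[31, 36] (size 2, min 31) -> median=27
Step 5: insert 31 -> lo=[17, 23, 31] (size 3, max 31) hi=[31, 36] (size 2, min 31) -> median=31
Step 6: insert 14 -> lo=[14, 17, 23] (size 3, max 23) hi=[31, 31, 36] (size 3, min 31) -> median=27
Step 7: insert 22 -> lo=[14, 17, 22, 23] (size 4, max 23) hi=[31, 31, 36] (size 3, min 31) -> median=23
Step 8: insert 33 -> lo=[14, 17, 22, 23] (size 4, max 23) hi=[31, 31, 33, 36] (size 4, min 31) -> median=27
Step 9: insert 1 -> lo=[1, 14, 17, 22, 23] (size 5, max 23) hi=[31, 31, 33, 36] (size 4, min 31) -> median=23
Step 10: insert 24 -> lo=[1, 14, 17, 22, 23] (size 5, max 23) hi=[24, 31, 31, 33, 36] (size 5, min 24) -> median=23.5
Step 11: insert 27 -> lo=[1, 14, 17, 22, 23, 24] (size 6, max 24) hi=[27, 31, 31, 33, 36] (size 5, min 27) -> median=24
Step 12: insert 49 -> lo=[1, 14, 17, 22, 23, 24] (size 6, max 24) hi=[27, 31, 31, 33, 36, 49] (size 6, min 27) -> median=25.5
Step 13: insert 16 -> lo=[1, 14, 16, 17, 22, 23, 24] (size 7, max 24) hi=[27, 31, 31, 33, 36, 49] (size 6, min 27) -> median=24
Step 14: insert 18 -> lo=[1, 14, 16, 17, 18, 22, 23] (size 7, max 23) hi=[24, 27, 31, 31, 33, 36, 49] (size 7, min 24) -> median=23.5

Answer: 23.5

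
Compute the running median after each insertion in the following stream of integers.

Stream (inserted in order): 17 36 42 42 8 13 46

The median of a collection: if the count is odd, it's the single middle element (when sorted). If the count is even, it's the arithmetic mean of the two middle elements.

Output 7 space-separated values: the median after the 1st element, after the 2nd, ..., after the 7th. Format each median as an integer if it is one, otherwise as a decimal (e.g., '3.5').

Step 1: insert 17 -> lo=[17] (size 1, max 17) hi=[] (size 0) -> median=17
Step 2: insert 36 -> lo=[17] (size 1, max 17) hi=[36] (size 1, min 36) -> median=26.5
Step 3: insert 42 -> lo=[17, 36] (size 2, max 36) hi=[42] (size 1, min 42) -> median=36
Step 4: insert 42 -> lo=[17, 36] (size 2, max 36) hi=[42, 42] (size 2, min 42) -> median=39
Step 5: insert 8 -> lo=[8, 17, 36] (size 3, max 36) hi=[42, 42] (size 2, min 42) -> median=36
Step 6: insert 13 -> lo=[8, 13, 17] (size 3, max 17) hi=[36, 42, 42] (size 3, min 36) -> median=26.5
Step 7: insert 46 -> lo=[8, 13, 17, 36] (size 4, max 36) hi=[42, 42, 46] (size 3, min 42) -> median=36

Answer: 17 26.5 36 39 36 26.5 36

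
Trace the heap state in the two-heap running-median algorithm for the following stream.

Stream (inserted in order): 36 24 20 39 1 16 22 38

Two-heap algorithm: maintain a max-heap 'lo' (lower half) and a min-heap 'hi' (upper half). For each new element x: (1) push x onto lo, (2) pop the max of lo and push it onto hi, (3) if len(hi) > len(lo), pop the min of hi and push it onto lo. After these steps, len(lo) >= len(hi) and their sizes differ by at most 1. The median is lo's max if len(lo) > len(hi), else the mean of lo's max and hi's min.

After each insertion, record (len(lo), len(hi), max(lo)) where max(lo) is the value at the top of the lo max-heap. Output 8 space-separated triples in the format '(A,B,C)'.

Step 1: insert 36 -> lo=[36] hi=[] -> (len(lo)=1, len(hi)=0, max(lo)=36)
Step 2: insert 24 -> lo=[24] hi=[36] -> (len(lo)=1, len(hi)=1, max(lo)=24)
Step 3: insert 20 -> lo=[20, 24] hi=[36] -> (len(lo)=2, len(hi)=1, max(lo)=24)
Step 4: insert 39 -> lo=[20, 24] hi=[36, 39] -> (len(lo)=2, len(hi)=2, max(lo)=24)
Step 5: insert 1 -> lo=[1, 20, 24] hi=[36, 39] -> (len(lo)=3, len(hi)=2, max(lo)=24)
Step 6: insert 16 -> lo=[1, 16, 20] hi=[24, 36, 39] -> (len(lo)=3, len(hi)=3, max(lo)=20)
Step 7: insert 22 -> lo=[1, 16, 20, 22] hi=[24, 36, 39] -> (len(lo)=4, len(hi)=3, max(lo)=22)
Step 8: insert 38 -> lo=[1, 16, 20, 22] hi=[24, 36, 38, 39] -> (len(lo)=4, len(hi)=4, max(lo)=22)

Answer: (1,0,36) (1,1,24) (2,1,24) (2,2,24) (3,2,24) (3,3,20) (4,3,22) (4,4,22)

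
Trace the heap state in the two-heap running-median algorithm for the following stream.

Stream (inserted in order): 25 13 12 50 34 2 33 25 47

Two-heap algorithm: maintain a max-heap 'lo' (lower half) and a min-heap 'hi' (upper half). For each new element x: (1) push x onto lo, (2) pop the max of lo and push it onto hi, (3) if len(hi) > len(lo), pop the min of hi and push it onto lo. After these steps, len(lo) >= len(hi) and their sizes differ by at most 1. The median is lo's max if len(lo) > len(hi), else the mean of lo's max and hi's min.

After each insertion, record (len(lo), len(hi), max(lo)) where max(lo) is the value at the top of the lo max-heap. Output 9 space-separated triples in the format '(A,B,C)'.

Answer: (1,0,25) (1,1,13) (2,1,13) (2,2,13) (3,2,25) (3,3,13) (4,3,25) (4,4,25) (5,4,25)

Derivation:
Step 1: insert 25 -> lo=[25] hi=[] -> (len(lo)=1, len(hi)=0, max(lo)=25)
Step 2: insert 13 -> lo=[13] hi=[25] -> (len(lo)=1, len(hi)=1, max(lo)=13)
Step 3: insert 12 -> lo=[12, 13] hi=[25] -> (len(lo)=2, len(hi)=1, max(lo)=13)
Step 4: insert 50 -> lo=[12, 13] hi=[25, 50] -> (len(lo)=2, len(hi)=2, max(lo)=13)
Step 5: insert 34 -> lo=[12, 13, 25] hi=[34, 50] -> (len(lo)=3, len(hi)=2, max(lo)=25)
Step 6: insert 2 -> lo=[2, 12, 13] hi=[25, 34, 50] -> (len(lo)=3, len(hi)=3, max(lo)=13)
Step 7: insert 33 -> lo=[2, 12, 13, 25] hi=[33, 34, 50] -> (len(lo)=4, len(hi)=3, max(lo)=25)
Step 8: insert 25 -> lo=[2, 12, 13, 25] hi=[25, 33, 34, 50] -> (len(lo)=4, len(hi)=4, max(lo)=25)
Step 9: insert 47 -> lo=[2, 12, 13, 25, 25] hi=[33, 34, 47, 50] -> (len(lo)=5, len(hi)=4, max(lo)=25)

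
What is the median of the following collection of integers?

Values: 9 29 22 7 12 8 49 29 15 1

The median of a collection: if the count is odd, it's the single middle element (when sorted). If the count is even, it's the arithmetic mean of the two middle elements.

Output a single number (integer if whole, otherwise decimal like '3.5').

Step 1: insert 9 -> lo=[9] (size 1, max 9) hi=[] (size 0) -> median=9
Step 2: insert 29 -> lo=[9] (size 1, max 9) hi=[29] (size 1, min 29) -> median=19
Step 3: insert 22 -> lo=[9, 22] (size 2, max 22) hi=[29] (size 1, min 29) -> median=22
Step 4: insert 7 -> lo=[7, 9] (size 2, max 9) hi=[22, 29] (size 2, min 22) -> median=15.5
Step 5: insert 12 -> lo=[7, 9, 12] (size 3, max 12) hi=[22, 29] (size 2, min 22) -> median=12
Step 6: insert 8 -> lo=[7, 8, 9] (size 3, max 9) hi=[12, 22, 29] (size 3, min 12) -> median=10.5
Step 7: insert 49 -> lo=[7, 8, 9, 12] (size 4, max 12) hi=[22, 29, 49] (size 3, min 22) -> median=12
Step 8: insert 29 -> lo=[7, 8, 9, 12] (size 4, max 12) hi=[22, 29, 29, 49] (size 4, min 22) -> median=17
Step 9: insert 15 -> lo=[7, 8, 9, 12, 15] (size 5, max 15) hi=[22, 29, 29, 49] (size 4, min 22) -> median=15
Step 10: insert 1 -> lo=[1, 7, 8, 9, 12] (size 5, max 12) hi=[15, 22, 29, 29, 49] (size 5, min 15) -> median=13.5

Answer: 13.5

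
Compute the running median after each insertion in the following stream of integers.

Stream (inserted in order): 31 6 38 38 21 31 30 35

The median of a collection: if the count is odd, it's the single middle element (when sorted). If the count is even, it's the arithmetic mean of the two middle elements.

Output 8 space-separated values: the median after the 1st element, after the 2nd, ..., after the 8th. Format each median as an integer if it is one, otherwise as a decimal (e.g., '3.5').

Answer: 31 18.5 31 34.5 31 31 31 31

Derivation:
Step 1: insert 31 -> lo=[31] (size 1, max 31) hi=[] (size 0) -> median=31
Step 2: insert 6 -> lo=[6] (size 1, max 6) hi=[31] (size 1, min 31) -> median=18.5
Step 3: insert 38 -> lo=[6, 31] (size 2, max 31) hi=[38] (size 1, min 38) -> median=31
Step 4: insert 38 -> lo=[6, 31] (size 2, max 31) hi=[38, 38] (size 2, min 38) -> median=34.5
Step 5: insert 21 -> lo=[6, 21, 31] (size 3, max 31) hi=[38, 38] (size 2, min 38) -> median=31
Step 6: insert 31 -> lo=[6, 21, 31] (size 3, max 31) hi=[31, 38, 38] (size 3, min 31) -> median=31
Step 7: insert 30 -> lo=[6, 21, 30, 31] (size 4, max 31) hi=[31, 38, 38] (size 3, min 31) -> median=31
Step 8: insert 35 -> lo=[6, 21, 30, 31] (size 4, max 31) hi=[31, 35, 38, 38] (size 4, min 31) -> median=31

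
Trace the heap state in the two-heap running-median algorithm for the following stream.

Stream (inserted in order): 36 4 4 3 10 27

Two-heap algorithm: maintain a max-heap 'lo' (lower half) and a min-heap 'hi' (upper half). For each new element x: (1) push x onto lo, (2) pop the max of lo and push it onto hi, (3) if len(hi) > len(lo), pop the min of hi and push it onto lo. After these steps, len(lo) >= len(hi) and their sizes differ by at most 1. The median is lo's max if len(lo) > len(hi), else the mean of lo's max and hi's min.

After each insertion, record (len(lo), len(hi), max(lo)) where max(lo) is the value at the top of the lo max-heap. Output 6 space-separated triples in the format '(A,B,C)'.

Answer: (1,0,36) (1,1,4) (2,1,4) (2,2,4) (3,2,4) (3,3,4)

Derivation:
Step 1: insert 36 -> lo=[36] hi=[] -> (len(lo)=1, len(hi)=0, max(lo)=36)
Step 2: insert 4 -> lo=[4] hi=[36] -> (len(lo)=1, len(hi)=1, max(lo)=4)
Step 3: insert 4 -> lo=[4, 4] hi=[36] -> (len(lo)=2, len(hi)=1, max(lo)=4)
Step 4: insert 3 -> lo=[3, 4] hi=[4, 36] -> (len(lo)=2, len(hi)=2, max(lo)=4)
Step 5: insert 10 -> lo=[3, 4, 4] hi=[10, 36] -> (len(lo)=3, len(hi)=2, max(lo)=4)
Step 6: insert 27 -> lo=[3, 4, 4] hi=[10, 27, 36] -> (len(lo)=3, len(hi)=3, max(lo)=4)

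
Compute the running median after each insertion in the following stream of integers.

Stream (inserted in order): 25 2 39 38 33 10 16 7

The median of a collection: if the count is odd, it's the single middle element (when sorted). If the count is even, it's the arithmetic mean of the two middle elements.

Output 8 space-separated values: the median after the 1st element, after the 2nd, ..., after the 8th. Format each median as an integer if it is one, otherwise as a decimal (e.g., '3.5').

Answer: 25 13.5 25 31.5 33 29 25 20.5

Derivation:
Step 1: insert 25 -> lo=[25] (size 1, max 25) hi=[] (size 0) -> median=25
Step 2: insert 2 -> lo=[2] (size 1, max 2) hi=[25] (size 1, min 25) -> median=13.5
Step 3: insert 39 -> lo=[2, 25] (size 2, max 25) hi=[39] (size 1, min 39) -> median=25
Step 4: insert 38 -> lo=[2, 25] (size 2, max 25) hi=[38, 39] (size 2, min 38) -> median=31.5
Step 5: insert 33 -> lo=[2, 25, 33] (size 3, max 33) hi=[38, 39] (size 2, min 38) -> median=33
Step 6: insert 10 -> lo=[2, 10, 25] (size 3, max 25) hi=[33, 38, 39] (size 3, min 33) -> median=29
Step 7: insert 16 -> lo=[2, 10, 16, 25] (size 4, max 25) hi=[33, 38, 39] (size 3, min 33) -> median=25
Step 8: insert 7 -> lo=[2, 7, 10, 16] (size 4, max 16) hi=[25, 33, 38, 39] (size 4, min 25) -> median=20.5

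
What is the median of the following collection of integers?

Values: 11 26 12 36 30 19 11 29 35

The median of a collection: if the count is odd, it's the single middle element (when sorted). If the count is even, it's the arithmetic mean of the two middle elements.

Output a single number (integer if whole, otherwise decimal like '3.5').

Answer: 26

Derivation:
Step 1: insert 11 -> lo=[11] (size 1, max 11) hi=[] (size 0) -> median=11
Step 2: insert 26 -> lo=[11] (size 1, max 11) hi=[26] (size 1, min 26) -> median=18.5
Step 3: insert 12 -> lo=[11, 12] (size 2, max 12) hi=[26] (size 1, min 26) -> median=12
Step 4: insert 36 -> lo=[11, 12] (size 2, max 12) hi=[26, 36] (size 2, min 26) -> median=19
Step 5: insert 30 -> lo=[11, 12, 26] (size 3, max 26) hi=[30, 36] (size 2, min 30) -> median=26
Step 6: insert 19 -> lo=[11, 12, 19] (size 3, max 19) hi=[26, 30, 36] (size 3, min 26) -> median=22.5
Step 7: insert 11 -> lo=[11, 11, 12, 19] (size 4, max 19) hi=[26, 30, 36] (size 3, min 26) -> median=19
Step 8: insert 29 -> lo=[11, 11, 12, 19] (size 4, max 19) hi=[26, 29, 30, 36] (size 4, min 26) -> median=22.5
Step 9: insert 35 -> lo=[11, 11, 12, 19, 26] (size 5, max 26) hi=[29, 30, 35, 36] (size 4, min 29) -> median=26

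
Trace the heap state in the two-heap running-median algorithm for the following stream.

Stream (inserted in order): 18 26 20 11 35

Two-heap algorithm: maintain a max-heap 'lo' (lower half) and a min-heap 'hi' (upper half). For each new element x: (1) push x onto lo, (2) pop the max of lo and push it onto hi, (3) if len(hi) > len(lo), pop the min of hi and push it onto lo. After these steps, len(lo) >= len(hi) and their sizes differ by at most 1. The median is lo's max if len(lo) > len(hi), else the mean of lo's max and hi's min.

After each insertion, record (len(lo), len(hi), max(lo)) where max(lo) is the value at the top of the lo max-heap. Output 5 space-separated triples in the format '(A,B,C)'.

Answer: (1,0,18) (1,1,18) (2,1,20) (2,2,18) (3,2,20)

Derivation:
Step 1: insert 18 -> lo=[18] hi=[] -> (len(lo)=1, len(hi)=0, max(lo)=18)
Step 2: insert 26 -> lo=[18] hi=[26] -> (len(lo)=1, len(hi)=1, max(lo)=18)
Step 3: insert 20 -> lo=[18, 20] hi=[26] -> (len(lo)=2, len(hi)=1, max(lo)=20)
Step 4: insert 11 -> lo=[11, 18] hi=[20, 26] -> (len(lo)=2, len(hi)=2, max(lo)=18)
Step 5: insert 35 -> lo=[11, 18, 20] hi=[26, 35] -> (len(lo)=3, len(hi)=2, max(lo)=20)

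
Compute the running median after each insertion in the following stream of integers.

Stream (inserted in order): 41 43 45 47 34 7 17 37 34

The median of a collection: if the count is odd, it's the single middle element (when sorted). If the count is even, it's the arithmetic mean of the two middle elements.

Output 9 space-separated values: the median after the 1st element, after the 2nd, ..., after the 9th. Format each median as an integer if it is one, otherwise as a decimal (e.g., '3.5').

Step 1: insert 41 -> lo=[41] (size 1, max 41) hi=[] (size 0) -> median=41
Step 2: insert 43 -> lo=[41] (size 1, max 41) hi=[43] (size 1, min 43) -> median=42
Step 3: insert 45 -> lo=[41, 43] (size 2, max 43) hi=[45] (size 1, min 45) -> median=43
Step 4: insert 47 -> lo=[41, 43] (size 2, max 43) hi=[45, 47] (size 2, min 45) -> median=44
Step 5: insert 34 -> lo=[34, 41, 43] (size 3, max 43) hi=[45, 47] (size 2, min 45) -> median=43
Step 6: insert 7 -> lo=[7, 34, 41] (size 3, max 41) hi=[43, 45, 47] (size 3, min 43) -> median=42
Step 7: insert 17 -> lo=[7, 17, 34, 41] (size 4, max 41) hi=[43, 45, 47] (size 3, min 43) -> median=41
Step 8: insert 37 -> lo=[7, 17, 34, 37] (size 4, max 37) hi=[41, 43, 45, 47] (size 4, min 41) -> median=39
Step 9: insert 34 -> lo=[7, 17, 34, 34, 37] (size 5, max 37) hi=[41, 43, 45, 47] (size 4, min 41) -> median=37

Answer: 41 42 43 44 43 42 41 39 37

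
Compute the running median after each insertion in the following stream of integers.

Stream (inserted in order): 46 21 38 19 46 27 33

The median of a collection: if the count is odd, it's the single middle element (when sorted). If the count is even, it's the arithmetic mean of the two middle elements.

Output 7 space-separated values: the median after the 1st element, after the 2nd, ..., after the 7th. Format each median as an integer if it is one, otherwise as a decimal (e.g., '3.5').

Step 1: insert 46 -> lo=[46] (size 1, max 46) hi=[] (size 0) -> median=46
Step 2: insert 21 -> lo=[21] (size 1, max 21) hi=[46] (size 1, min 46) -> median=33.5
Step 3: insert 38 -> lo=[21, 38] (size 2, max 38) hi=[46] (size 1, min 46) -> median=38
Step 4: insert 19 -> lo=[19, 21] (size 2, max 21) hi=[38, 46] (size 2, min 38) -> median=29.5
Step 5: insert 46 -> lo=[19, 21, 38] (size 3, max 38) hi=[46, 46] (size 2, min 46) -> median=38
Step 6: insert 27 -> lo=[19, 21, 27] (size 3, max 27) hi=[38, 46, 46] (size 3, min 38) -> median=32.5
Step 7: insert 33 -> lo=[19, 21, 27, 33] (size 4, max 33) hi=[38, 46, 46] (size 3, min 38) -> median=33

Answer: 46 33.5 38 29.5 38 32.5 33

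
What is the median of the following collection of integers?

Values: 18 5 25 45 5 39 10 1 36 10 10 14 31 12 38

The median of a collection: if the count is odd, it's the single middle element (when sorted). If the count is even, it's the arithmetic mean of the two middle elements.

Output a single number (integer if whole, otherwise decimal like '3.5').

Step 1: insert 18 -> lo=[18] (size 1, max 18) hi=[] (size 0) -> median=18
Step 2: insert 5 -> lo=[5] (size 1, max 5) hi=[18] (size 1, min 18) -> median=11.5
Step 3: insert 25 -> lo=[5, 18] (size 2, max 18) hi=[25] (size 1, min 25) -> median=18
Step 4: insert 45 -> lo=[5, 18] (size 2, max 18) hi=[25, 45] (size 2, min 25) -> median=21.5
Step 5: insert 5 -> lo=[5, 5, 18] (size 3, max 18) hi=[25, 45] (size 2, min 25) -> median=18
Step 6: insert 39 -> lo=[5, 5, 18] (size 3, max 18) hi=[25, 39, 45] (size 3, min 25) -> median=21.5
Step 7: insert 10 -> lo=[5, 5, 10, 18] (size 4, max 18) hi=[25, 39, 45] (size 3, min 25) -> median=18
Step 8: insert 1 -> lo=[1, 5, 5, 10] (size 4, max 10) hi=[18, 25, 39, 45] (size 4, min 18) -> median=14
Step 9: insert 36 -> lo=[1, 5, 5, 10, 18] (size 5, max 18) hi=[25, 36, 39, 45] (size 4, min 25) -> median=18
Step 10: insert 10 -> lo=[1, 5, 5, 10, 10] (size 5, max 10) hi=[18, 25, 36, 39, 45] (size 5, min 18) -> median=14
Step 11: insert 10 -> lo=[1, 5, 5, 10, 10, 10] (size 6, max 10) hi=[18, 25, 36, 39, 45] (size 5, min 18) -> median=10
Step 12: insert 14 -> lo=[1, 5, 5, 10, 10, 10] (size 6, max 10) hi=[14, 18, 25, 36, 39, 45] (size 6, min 14) -> median=12
Step 13: insert 31 -> lo=[1, 5, 5, 10, 10, 10, 14] (size 7, max 14) hi=[18, 25, 31, 36, 39, 45] (size 6, min 18) -> median=14
Step 14: insert 12 -> lo=[1, 5, 5, 10, 10, 10, 12] (size 7, max 12) hi=[14, 18, 25, 31, 36, 39, 45] (size 7, min 14) -> median=13
Step 15: insert 38 -> lo=[1, 5, 5, 10, 10, 10, 12, 14] (size 8, max 14) hi=[18, 25, 31, 36, 38, 39, 45] (size 7, min 18) -> median=14

Answer: 14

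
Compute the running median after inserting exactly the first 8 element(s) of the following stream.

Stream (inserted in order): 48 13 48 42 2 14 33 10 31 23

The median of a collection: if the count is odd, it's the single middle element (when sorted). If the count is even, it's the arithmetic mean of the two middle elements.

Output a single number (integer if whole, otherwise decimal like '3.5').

Answer: 23.5

Derivation:
Step 1: insert 48 -> lo=[48] (size 1, max 48) hi=[] (size 0) -> median=48
Step 2: insert 13 -> lo=[13] (size 1, max 13) hi=[48] (size 1, min 48) -> median=30.5
Step 3: insert 48 -> lo=[13, 48] (size 2, max 48) hi=[48] (size 1, min 48) -> median=48
Step 4: insert 42 -> lo=[13, 42] (size 2, max 42) hi=[48, 48] (size 2, min 48) -> median=45
Step 5: insert 2 -> lo=[2, 13, 42] (size 3, max 42) hi=[48, 48] (size 2, min 48) -> median=42
Step 6: insert 14 -> lo=[2, 13, 14] (size 3, max 14) hi=[42, 48, 48] (size 3, min 42) -> median=28
Step 7: insert 33 -> lo=[2, 13, 14, 33] (size 4, max 33) hi=[42, 48, 48] (size 3, min 42) -> median=33
Step 8: insert 10 -> lo=[2, 10, 13, 14] (size 4, max 14) hi=[33, 42, 48, 48] (size 4, min 33) -> median=23.5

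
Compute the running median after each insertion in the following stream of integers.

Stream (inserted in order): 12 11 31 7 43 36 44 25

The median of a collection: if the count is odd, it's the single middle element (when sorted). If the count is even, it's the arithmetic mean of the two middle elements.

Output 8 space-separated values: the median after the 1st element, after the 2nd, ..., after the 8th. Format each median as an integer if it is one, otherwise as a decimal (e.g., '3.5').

Step 1: insert 12 -> lo=[12] (size 1, max 12) hi=[] (size 0) -> median=12
Step 2: insert 11 -> lo=[11] (size 1, max 11) hi=[12] (size 1, min 12) -> median=11.5
Step 3: insert 31 -> lo=[11, 12] (size 2, max 12) hi=[31] (size 1, min 31) -> median=12
Step 4: insert 7 -> lo=[7, 11] (size 2, max 11) hi=[12, 31] (size 2, min 12) -> median=11.5
Step 5: insert 43 -> lo=[7, 11, 12] (size 3, max 12) hi=[31, 43] (size 2, min 31) -> median=12
Step 6: insert 36 -> lo=[7, 11, 12] (size 3, max 12) hi=[31, 36, 43] (size 3, min 31) -> median=21.5
Step 7: insert 44 -> lo=[7, 11, 12, 31] (size 4, max 31) hi=[36, 43, 44] (size 3, min 36) -> median=31
Step 8: insert 25 -> lo=[7, 11, 12, 25] (size 4, max 25) hi=[31, 36, 43, 44] (size 4, min 31) -> median=28

Answer: 12 11.5 12 11.5 12 21.5 31 28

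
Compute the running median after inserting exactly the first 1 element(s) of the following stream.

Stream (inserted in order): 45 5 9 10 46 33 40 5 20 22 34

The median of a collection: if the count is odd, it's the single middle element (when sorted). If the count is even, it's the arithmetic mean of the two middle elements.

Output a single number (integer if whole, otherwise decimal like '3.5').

Step 1: insert 45 -> lo=[45] (size 1, max 45) hi=[] (size 0) -> median=45

Answer: 45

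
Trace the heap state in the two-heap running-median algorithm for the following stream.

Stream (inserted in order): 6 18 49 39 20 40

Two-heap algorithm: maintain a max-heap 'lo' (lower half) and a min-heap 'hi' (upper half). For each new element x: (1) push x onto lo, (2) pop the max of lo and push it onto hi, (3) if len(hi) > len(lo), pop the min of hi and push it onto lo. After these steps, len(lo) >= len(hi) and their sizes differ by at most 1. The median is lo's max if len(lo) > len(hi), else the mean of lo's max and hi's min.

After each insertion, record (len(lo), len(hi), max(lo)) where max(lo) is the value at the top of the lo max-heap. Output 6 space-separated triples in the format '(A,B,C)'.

Step 1: insert 6 -> lo=[6] hi=[] -> (len(lo)=1, len(hi)=0, max(lo)=6)
Step 2: insert 18 -> lo=[6] hi=[18] -> (len(lo)=1, len(hi)=1, max(lo)=6)
Step 3: insert 49 -> lo=[6, 18] hi=[49] -> (len(lo)=2, len(hi)=1, max(lo)=18)
Step 4: insert 39 -> lo=[6, 18] hi=[39, 49] -> (len(lo)=2, len(hi)=2, max(lo)=18)
Step 5: insert 20 -> lo=[6, 18, 20] hi=[39, 49] -> (len(lo)=3, len(hi)=2, max(lo)=20)
Step 6: insert 40 -> lo=[6, 18, 20] hi=[39, 40, 49] -> (len(lo)=3, len(hi)=3, max(lo)=20)

Answer: (1,0,6) (1,1,6) (2,1,18) (2,2,18) (3,2,20) (3,3,20)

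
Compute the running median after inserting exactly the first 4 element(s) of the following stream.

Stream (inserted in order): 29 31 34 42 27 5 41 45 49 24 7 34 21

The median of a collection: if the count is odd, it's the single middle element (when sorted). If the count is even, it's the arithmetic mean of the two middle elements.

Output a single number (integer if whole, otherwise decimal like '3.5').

Answer: 32.5

Derivation:
Step 1: insert 29 -> lo=[29] (size 1, max 29) hi=[] (size 0) -> median=29
Step 2: insert 31 -> lo=[29] (size 1, max 29) hi=[31] (size 1, min 31) -> median=30
Step 3: insert 34 -> lo=[29, 31] (size 2, max 31) hi=[34] (size 1, min 34) -> median=31
Step 4: insert 42 -> lo=[29, 31] (size 2, max 31) hi=[34, 42] (size 2, min 34) -> median=32.5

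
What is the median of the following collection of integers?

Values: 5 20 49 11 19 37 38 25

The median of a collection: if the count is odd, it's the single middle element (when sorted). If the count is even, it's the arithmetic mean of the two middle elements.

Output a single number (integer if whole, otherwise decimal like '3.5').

Step 1: insert 5 -> lo=[5] (size 1, max 5) hi=[] (size 0) -> median=5
Step 2: insert 20 -> lo=[5] (size 1, max 5) hi=[20] (size 1, min 20) -> median=12.5
Step 3: insert 49 -> lo=[5, 20] (size 2, max 20) hi=[49] (size 1, min 49) -> median=20
Step 4: insert 11 -> lo=[5, 11] (size 2, max 11) hi=[20, 49] (size 2, min 20) -> median=15.5
Step 5: insert 19 -> lo=[5, 11, 19] (size 3, max 19) hi=[20, 49] (size 2, min 20) -> median=19
Step 6: insert 37 -> lo=[5, 11, 19] (size 3, max 19) hi=[20, 37, 49] (size 3, min 20) -> median=19.5
Step 7: insert 38 -> lo=[5, 11, 19, 20] (size 4, max 20) hi=[37, 38, 49] (size 3, min 37) -> median=20
Step 8: insert 25 -> lo=[5, 11, 19, 20] (size 4, max 20) hi=[25, 37, 38, 49] (size 4, min 25) -> median=22.5

Answer: 22.5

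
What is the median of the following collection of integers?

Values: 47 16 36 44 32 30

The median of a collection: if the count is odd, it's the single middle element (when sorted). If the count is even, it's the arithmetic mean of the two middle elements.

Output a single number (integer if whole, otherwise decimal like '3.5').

Step 1: insert 47 -> lo=[47] (size 1, max 47) hi=[] (size 0) -> median=47
Step 2: insert 16 -> lo=[16] (size 1, max 16) hi=[47] (size 1, min 47) -> median=31.5
Step 3: insert 36 -> lo=[16, 36] (size 2, max 36) hi=[47] (size 1, min 47) -> median=36
Step 4: insert 44 -> lo=[16, 36] (size 2, max 36) hi=[44, 47] (size 2, min 44) -> median=40
Step 5: insert 32 -> lo=[16, 32, 36] (size 3, max 36) hi=[44, 47] (size 2, min 44) -> median=36
Step 6: insert 30 -> lo=[16, 30, 32] (size 3, max 32) hi=[36, 44, 47] (size 3, min 36) -> median=34

Answer: 34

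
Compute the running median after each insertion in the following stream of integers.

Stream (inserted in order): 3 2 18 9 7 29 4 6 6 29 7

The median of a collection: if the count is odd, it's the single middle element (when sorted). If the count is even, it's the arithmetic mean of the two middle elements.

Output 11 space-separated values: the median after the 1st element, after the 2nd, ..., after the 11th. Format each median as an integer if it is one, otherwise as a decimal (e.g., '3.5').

Step 1: insert 3 -> lo=[3] (size 1, max 3) hi=[] (size 0) -> median=3
Step 2: insert 2 -> lo=[2] (size 1, max 2) hi=[3] (size 1, min 3) -> median=2.5
Step 3: insert 18 -> lo=[2, 3] (size 2, max 3) hi=[18] (size 1, min 18) -> median=3
Step 4: insert 9 -> lo=[2, 3] (size 2, max 3) hi=[9, 18] (size 2, min 9) -> median=6
Step 5: insert 7 -> lo=[2, 3, 7] (size 3, max 7) hi=[9, 18] (size 2, min 9) -> median=7
Step 6: insert 29 -> lo=[2, 3, 7] (size 3, max 7) hi=[9, 18, 29] (size 3, min 9) -> median=8
Step 7: insert 4 -> lo=[2, 3, 4, 7] (size 4, max 7) hi=[9, 18, 29] (size 3, min 9) -> median=7
Step 8: insert 6 -> lo=[2, 3, 4, 6] (size 4, max 6) hi=[7, 9, 18, 29] (size 4, min 7) -> median=6.5
Step 9: insert 6 -> lo=[2, 3, 4, 6, 6] (size 5, max 6) hi=[7, 9, 18, 29] (size 4, min 7) -> median=6
Step 10: insert 29 -> lo=[2, 3, 4, 6, 6] (size 5, max 6) hi=[7, 9, 18, 29, 29] (size 5, min 7) -> median=6.5
Step 11: insert 7 -> lo=[2, 3, 4, 6, 6, 7] (size 6, max 7) hi=[7, 9, 18, 29, 29] (size 5, min 7) -> median=7

Answer: 3 2.5 3 6 7 8 7 6.5 6 6.5 7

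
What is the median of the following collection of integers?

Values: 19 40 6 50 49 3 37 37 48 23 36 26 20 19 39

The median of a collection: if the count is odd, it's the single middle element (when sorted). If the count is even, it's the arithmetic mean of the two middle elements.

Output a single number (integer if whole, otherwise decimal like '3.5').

Step 1: insert 19 -> lo=[19] (size 1, max 19) hi=[] (size 0) -> median=19
Step 2: insert 40 -> lo=[19] (size 1, max 19) hi=[40] (size 1, min 40) -> median=29.5
Step 3: insert 6 -> lo=[6, 19] (size 2, max 19) hi=[40] (size 1, min 40) -> median=19
Step 4: insert 50 -> lo=[6, 19] (size 2, max 19) hi=[40, 50] (size 2, min 40) -> median=29.5
Step 5: insert 49 -> lo=[6, 19, 40] (size 3, max 40) hi=[49, 50] (size 2, min 49) -> median=40
Step 6: insert 3 -> lo=[3, 6, 19] (size 3, max 19) hi=[40, 49, 50] (size 3, min 40) -> median=29.5
Step 7: insert 37 -> lo=[3, 6, 19, 37] (size 4, max 37) hi=[40, 49, 50] (size 3, min 40) -> median=37
Step 8: insert 37 -> lo=[3, 6, 19, 37] (size 4, max 37) hi=[37, 40, 49, 50] (size 4, min 37) -> median=37
Step 9: insert 48 -> lo=[3, 6, 19, 37, 37] (size 5, max 37) hi=[40, 48, 49, 50] (size 4, min 40) -> median=37
Step 10: insert 23 -> lo=[3, 6, 19, 23, 37] (size 5, max 37) hi=[37, 40, 48, 49, 50] (size 5, min 37) -> median=37
Step 11: insert 36 -> lo=[3, 6, 19, 23, 36, 37] (size 6, max 37) hi=[37, 40, 48, 49, 50] (size 5, min 37) -> median=37
Step 12: insert 26 -> lo=[3, 6, 19, 23, 26, 36] (size 6, max 36) hi=[37, 37, 40, 48, 49, 50] (size 6, min 37) -> median=36.5
Step 13: insert 20 -> lo=[3, 6, 19, 20, 23, 26, 36] (size 7, max 36) hi=[37, 37, 40, 48, 49, 50] (size 6, min 37) -> median=36
Step 14: insert 19 -> lo=[3, 6, 19, 19, 20, 23, 26] (size 7, max 26) hi=[36, 37, 37, 40, 48, 49, 50] (size 7, min 36) -> median=31
Step 15: insert 39 -> lo=[3, 6, 19, 19, 20, 23, 26, 36] (size 8, max 36) hi=[37, 37, 39, 40, 48, 49, 50] (size 7, min 37) -> median=36

Answer: 36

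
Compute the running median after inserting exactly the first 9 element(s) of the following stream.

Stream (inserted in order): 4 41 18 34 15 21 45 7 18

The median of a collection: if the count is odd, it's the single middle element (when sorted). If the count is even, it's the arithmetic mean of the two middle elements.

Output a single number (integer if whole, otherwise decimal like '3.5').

Step 1: insert 4 -> lo=[4] (size 1, max 4) hi=[] (size 0) -> median=4
Step 2: insert 41 -> lo=[4] (size 1, max 4) hi=[41] (size 1, min 41) -> median=22.5
Step 3: insert 18 -> lo=[4, 18] (size 2, max 18) hi=[41] (size 1, min 41) -> median=18
Step 4: insert 34 -> lo=[4, 18] (size 2, max 18) hi=[34, 41] (size 2, min 34) -> median=26
Step 5: insert 15 -> lo=[4, 15, 18] (size 3, max 18) hi=[34, 41] (size 2, min 34) -> median=18
Step 6: insert 21 -> lo=[4, 15, 18] (size 3, max 18) hi=[21, 34, 41] (size 3, min 21) -> median=19.5
Step 7: insert 45 -> lo=[4, 15, 18, 21] (size 4, max 21) hi=[34, 41, 45] (size 3, min 34) -> median=21
Step 8: insert 7 -> lo=[4, 7, 15, 18] (size 4, max 18) hi=[21, 34, 41, 45] (size 4, min 21) -> median=19.5
Step 9: insert 18 -> lo=[4, 7, 15, 18, 18] (size 5, max 18) hi=[21, 34, 41, 45] (size 4, min 21) -> median=18

Answer: 18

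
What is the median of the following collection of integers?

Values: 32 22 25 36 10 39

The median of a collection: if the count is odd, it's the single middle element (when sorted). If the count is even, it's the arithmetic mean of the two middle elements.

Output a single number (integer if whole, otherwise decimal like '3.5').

Step 1: insert 32 -> lo=[32] (size 1, max 32) hi=[] (size 0) -> median=32
Step 2: insert 22 -> lo=[22] (size 1, max 22) hi=[32] (size 1, min 32) -> median=27
Step 3: insert 25 -> lo=[22, 25] (size 2, max 25) hi=[32] (size 1, min 32) -> median=25
Step 4: insert 36 -> lo=[22, 25] (size 2, max 25) hi=[32, 36] (size 2, min 32) -> median=28.5
Step 5: insert 10 -> lo=[10, 22, 25] (size 3, max 25) hi=[32, 36] (size 2, min 32) -> median=25
Step 6: insert 39 -> lo=[10, 22, 25] (size 3, max 25) hi=[32, 36, 39] (size 3, min 32) -> median=28.5

Answer: 28.5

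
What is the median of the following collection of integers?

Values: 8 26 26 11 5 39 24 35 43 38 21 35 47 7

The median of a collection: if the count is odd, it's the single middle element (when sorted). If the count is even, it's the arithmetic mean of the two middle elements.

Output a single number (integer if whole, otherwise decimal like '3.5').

Step 1: insert 8 -> lo=[8] (size 1, max 8) hi=[] (size 0) -> median=8
Step 2: insert 26 -> lo=[8] (size 1, max 8) hi=[26] (size 1, min 26) -> median=17
Step 3: insert 26 -> lo=[8, 26] (size 2, max 26) hi=[26] (size 1, min 26) -> median=26
Step 4: insert 11 -> lo=[8, 11] (size 2, max 11) hi=[26, 26] (size 2, min 26) -> median=18.5
Step 5: insert 5 -> lo=[5, 8, 11] (size 3, max 11) hi=[26, 26] (size 2, min 26) -> median=11
Step 6: insert 39 -> lo=[5, 8, 11] (size 3, max 11) hi=[26, 26, 39] (size 3, min 26) -> median=18.5
Step 7: insert 24 -> lo=[5, 8, 11, 24] (size 4, max 24) hi=[26, 26, 39] (size 3, min 26) -> median=24
Step 8: insert 35 -> lo=[5, 8, 11, 24] (size 4, max 24) hi=[26, 26, 35, 39] (size 4, min 26) -> median=25
Step 9: insert 43 -> lo=[5, 8, 11, 24, 26] (size 5, max 26) hi=[26, 35, 39, 43] (size 4, min 26) -> median=26
Step 10: insert 38 -> lo=[5, 8, 11, 24, 26] (size 5, max 26) hi=[26, 35, 38, 39, 43] (size 5, min 26) -> median=26
Step 11: insert 21 -> lo=[5, 8, 11, 21, 24, 26] (size 6, max 26) hi=[26, 35, 38, 39, 43] (size 5, min 26) -> median=26
Step 12: insert 35 -> lo=[5, 8, 11, 21, 24, 26] (size 6, max 26) hi=[26, 35, 35, 38, 39, 43] (size 6, min 26) -> median=26
Step 13: insert 47 -> lo=[5, 8, 11, 21, 24, 26, 26] (size 7, max 26) hi=[35, 35, 38, 39, 43, 47] (size 6, min 35) -> median=26
Step 14: insert 7 -> lo=[5, 7, 8, 11, 21, 24, 26] (size 7, max 26) hi=[26, 35, 35, 38, 39, 43, 47] (size 7, min 26) -> median=26

Answer: 26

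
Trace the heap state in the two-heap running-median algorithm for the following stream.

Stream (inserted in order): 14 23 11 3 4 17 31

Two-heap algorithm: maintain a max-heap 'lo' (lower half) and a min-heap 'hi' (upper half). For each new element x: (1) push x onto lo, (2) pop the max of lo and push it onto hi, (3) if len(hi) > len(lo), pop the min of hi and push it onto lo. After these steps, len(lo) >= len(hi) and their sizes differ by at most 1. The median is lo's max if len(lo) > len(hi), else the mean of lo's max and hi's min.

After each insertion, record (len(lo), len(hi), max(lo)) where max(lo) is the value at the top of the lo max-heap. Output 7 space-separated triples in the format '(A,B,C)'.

Step 1: insert 14 -> lo=[14] hi=[] -> (len(lo)=1, len(hi)=0, max(lo)=14)
Step 2: insert 23 -> lo=[14] hi=[23] -> (len(lo)=1, len(hi)=1, max(lo)=14)
Step 3: insert 11 -> lo=[11, 14] hi=[23] -> (len(lo)=2, len(hi)=1, max(lo)=14)
Step 4: insert 3 -> lo=[3, 11] hi=[14, 23] -> (len(lo)=2, len(hi)=2, max(lo)=11)
Step 5: insert 4 -> lo=[3, 4, 11] hi=[14, 23] -> (len(lo)=3, len(hi)=2, max(lo)=11)
Step 6: insert 17 -> lo=[3, 4, 11] hi=[14, 17, 23] -> (len(lo)=3, len(hi)=3, max(lo)=11)
Step 7: insert 31 -> lo=[3, 4, 11, 14] hi=[17, 23, 31] -> (len(lo)=4, len(hi)=3, max(lo)=14)

Answer: (1,0,14) (1,1,14) (2,1,14) (2,2,11) (3,2,11) (3,3,11) (4,3,14)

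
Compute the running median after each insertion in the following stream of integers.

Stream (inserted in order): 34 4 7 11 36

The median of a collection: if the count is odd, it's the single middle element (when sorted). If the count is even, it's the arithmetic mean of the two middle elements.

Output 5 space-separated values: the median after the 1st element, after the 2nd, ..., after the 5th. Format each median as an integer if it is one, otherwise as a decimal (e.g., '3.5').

Answer: 34 19 7 9 11

Derivation:
Step 1: insert 34 -> lo=[34] (size 1, max 34) hi=[] (size 0) -> median=34
Step 2: insert 4 -> lo=[4] (size 1, max 4) hi=[34] (size 1, min 34) -> median=19
Step 3: insert 7 -> lo=[4, 7] (size 2, max 7) hi=[34] (size 1, min 34) -> median=7
Step 4: insert 11 -> lo=[4, 7] (size 2, max 7) hi=[11, 34] (size 2, min 11) -> median=9
Step 5: insert 36 -> lo=[4, 7, 11] (size 3, max 11) hi=[34, 36] (size 2, min 34) -> median=11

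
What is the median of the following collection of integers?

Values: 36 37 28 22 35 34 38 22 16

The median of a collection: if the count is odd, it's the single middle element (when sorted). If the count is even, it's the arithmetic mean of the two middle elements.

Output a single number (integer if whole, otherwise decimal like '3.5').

Answer: 34

Derivation:
Step 1: insert 36 -> lo=[36] (size 1, max 36) hi=[] (size 0) -> median=36
Step 2: insert 37 -> lo=[36] (size 1, max 36) hi=[37] (size 1, min 37) -> median=36.5
Step 3: insert 28 -> lo=[28, 36] (size 2, max 36) hi=[37] (size 1, min 37) -> median=36
Step 4: insert 22 -> lo=[22, 28] (size 2, max 28) hi=[36, 37] (size 2, min 36) -> median=32
Step 5: insert 35 -> lo=[22, 28, 35] (size 3, max 35) hi=[36, 37] (size 2, min 36) -> median=35
Step 6: insert 34 -> lo=[22, 28, 34] (size 3, max 34) hi=[35, 36, 37] (size 3, min 35) -> median=34.5
Step 7: insert 38 -> lo=[22, 28, 34, 35] (size 4, max 35) hi=[36, 37, 38] (size 3, min 36) -> median=35
Step 8: insert 22 -> lo=[22, 22, 28, 34] (size 4, max 34) hi=[35, 36, 37, 38] (size 4, min 35) -> median=34.5
Step 9: insert 16 -> lo=[16, 22, 22, 28, 34] (size 5, max 34) hi=[35, 36, 37, 38] (size 4, min 35) -> median=34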